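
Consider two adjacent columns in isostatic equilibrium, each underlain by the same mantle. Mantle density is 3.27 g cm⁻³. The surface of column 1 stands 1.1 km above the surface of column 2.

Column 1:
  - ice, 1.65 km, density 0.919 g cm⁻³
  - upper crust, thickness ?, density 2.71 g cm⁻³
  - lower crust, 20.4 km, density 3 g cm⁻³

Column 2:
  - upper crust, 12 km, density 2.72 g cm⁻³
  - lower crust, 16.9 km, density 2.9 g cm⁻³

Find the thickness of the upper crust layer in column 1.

12.6 km

Take the compensation level at the base of the deeper column (depth z_c below the surface of column 1) and equate Σ ρ_i t_i down to z_c; mantle fills any gap and the z_c terms cancel.
Column 1: 1.65×0.919 + x×2.71 + 20.4×3 + (z_c − 22.05 − x)×3.27
Column 2: 1.1×0 + 12×2.72 + 16.9×2.9 + (z_c − 1.1 − 28.9)×3.27
The z_c×3.27 term appears on both sides and cancels. Collect the known terms of each column as K = Σ(ρt)_known − 3.27 × (depth of known layers): K_1 = 62.71635 − 3.27×22.05 = −9.38715; K_2 = 81.65 − 3.27×(1.1 + 28.9) = −16.45.
Balance: K_1 − x×(3.27 − 2.71) = K_2, so x = (K_1 − K_2)/(3.27 − 2.71) = 7.06285/0.56 = 12.6 km.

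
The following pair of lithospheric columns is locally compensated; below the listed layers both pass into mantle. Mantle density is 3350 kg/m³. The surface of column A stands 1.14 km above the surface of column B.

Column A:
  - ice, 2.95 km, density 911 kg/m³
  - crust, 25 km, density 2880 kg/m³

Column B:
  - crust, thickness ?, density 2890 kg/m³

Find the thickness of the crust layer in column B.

32.9 km

Take the compensation level at the base of the deeper column (depth z_c below the surface of column A) and equate Σ ρ_i t_i down to z_c; mantle fills any gap and the z_c terms cancel.
Column A: 2.95×911 + 25×2880 + (z_c − 27.95)×3350
Column B: 1.14×0 + x×2890 + (z_c − 1.14 − 0 − x)×3350
The z_c×3350 term appears on both sides and cancels. Collect the known terms of each column as K = Σ(ρt)_known − 3350 × (depth of known layers): K_A = 74687.45 − 3350×27.95 = −18945.05; K_B = 0 − 3350×(1.14 + 0) = −3819.
Balance: K_A = K_B − x×(3350 − 2890), so x = (K_B − K_A)/(3350 − 2890) = 15126.1/460 = 32.9 km.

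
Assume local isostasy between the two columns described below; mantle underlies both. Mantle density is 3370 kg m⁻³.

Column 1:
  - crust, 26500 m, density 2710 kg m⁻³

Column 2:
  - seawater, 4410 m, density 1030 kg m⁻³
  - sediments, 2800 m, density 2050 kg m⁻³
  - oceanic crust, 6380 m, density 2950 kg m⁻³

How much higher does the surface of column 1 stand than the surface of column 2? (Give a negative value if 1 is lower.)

236 m

For any compensation level in the mantle, the mantle terms cancel and isostasy reduces to e = (Σt_1 − Σt_2) − (Σ(ρt)_1 − Σ(ρt)_2) / ρ_m.
Σt_1 = 26500 m; Σt_2 = 13590 m; Σ(ρt)_1 = 71815000; Σ(ρt)_2 = 29103300 (in m·kg m⁻³).
e = (26500 − 13590) − (71815000 − 29103300) / 3370 = 236 m.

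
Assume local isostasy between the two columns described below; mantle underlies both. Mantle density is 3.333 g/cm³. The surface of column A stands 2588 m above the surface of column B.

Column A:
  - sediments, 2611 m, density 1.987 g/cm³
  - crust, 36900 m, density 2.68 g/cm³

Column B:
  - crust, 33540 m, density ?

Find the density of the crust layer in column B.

2.77 g/cm³

Take the compensation level at the base of the deeper column (depth z_c below the surface of column A) and equate Σ ρ_i t_i down to z_c; mantle fills any gap and the z_c terms cancel.
Column A: 2611×1.987 + 36900×2.68 + (z_c − 39511)×3.333
Column B: 2588×0 + 33540×ρ + (z_c − 2588 − 33540)×3.333
The z_c×3.333 term appears on both sides and cancels. Collect the known terms of each column as K = Σ(ρt)_known − 3.333 × (depth of known layers): K_A = 104080.057 − 3.333×39511 = −27610.106; K_B = 0 − 3.333×(2588 + 33540) = −120414.624.
Balance: K_A = K_B + 33540×ρ, so ρ = (K_A − K_B)/33540 = 92804.5/33540 = 2.77 g/cm³.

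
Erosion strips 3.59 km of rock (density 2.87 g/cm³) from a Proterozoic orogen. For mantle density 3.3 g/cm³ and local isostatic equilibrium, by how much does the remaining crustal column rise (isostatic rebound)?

Unloading: uplift u = e ρ_c/ρ_m = 3.59 km × 2.87/3.3 = 3.12 km.

3.12 km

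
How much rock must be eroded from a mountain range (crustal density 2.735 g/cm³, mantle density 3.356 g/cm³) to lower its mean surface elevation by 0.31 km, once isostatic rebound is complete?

1.68 km

Net drop Δ = e − u = e − e ρ_c/ρ_m = e (ρ_m − ρ_c)/ρ_m.
e = Δ ρ_m/(ρ_m − ρ_c) = 0.31 km × 3.356/0.621 = 1.68 km.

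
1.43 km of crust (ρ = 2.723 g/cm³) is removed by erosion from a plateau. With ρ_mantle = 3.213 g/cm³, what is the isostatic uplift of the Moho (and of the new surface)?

1.21 km

Unloading: uplift u = e ρ_c/ρ_m = 1.43 km × 2.723/3.213 = 1.21 km.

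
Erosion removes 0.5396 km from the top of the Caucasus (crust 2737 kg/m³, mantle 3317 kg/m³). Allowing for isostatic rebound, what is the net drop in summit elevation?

Rebound u = e ρ_c/ρ_m = 0.5396 km × 2737/3317 = 0.4452 km.
Net surface drop = e − u = 0.5396 km − 0.4452 km = e (ρ_m − ρ_c)/ρ_m = 0.0944 km.

0.0944 km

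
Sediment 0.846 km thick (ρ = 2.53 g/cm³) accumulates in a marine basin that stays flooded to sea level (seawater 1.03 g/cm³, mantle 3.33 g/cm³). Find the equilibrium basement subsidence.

Submarine loading: the sediment displaces seawater, and the subsidence is in turn flooded, so s (ρ_m − ρ_w) = t (ρ_sed − ρ_w).
s = 0.846 km × (2.53 − 1.03) / (3.33 − 1.03) = 0.552 km.

0.552 km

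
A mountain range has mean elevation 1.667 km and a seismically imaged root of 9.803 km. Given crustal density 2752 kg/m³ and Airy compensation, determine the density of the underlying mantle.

3220 kg/m³

Airy balance: ρ_c h = (ρ_m − ρ_c) r → ρ_m = ρ_c (1 + h/r).
ρ_m = 2752 × (1 + 1.667 km/9.803 km) = 3220 kg/m³.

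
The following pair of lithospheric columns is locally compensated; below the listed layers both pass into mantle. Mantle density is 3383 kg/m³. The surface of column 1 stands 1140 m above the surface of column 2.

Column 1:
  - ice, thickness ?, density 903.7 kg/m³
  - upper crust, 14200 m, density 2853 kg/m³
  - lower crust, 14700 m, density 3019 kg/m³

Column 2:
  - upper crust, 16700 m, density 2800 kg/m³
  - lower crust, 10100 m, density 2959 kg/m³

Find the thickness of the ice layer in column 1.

Take the compensation level at the base of the deeper column (depth z_c below the surface of column 1) and equate Σ ρ_i t_i down to z_c; mantle fills any gap and the z_c terms cancel.
Column 1: x×903.7 + 14200×2853 + 14700×3019 + (z_c − 28900 − x)×3383
Column 2: 1140×0 + 16700×2800 + 10100×2959 + (z_c − 1140 − 26800)×3383
The z_c×3383 term appears on both sides and cancels. Collect the known terms of each column as K = Σ(ρt)_known − 3383 × (depth of known layers): K_1 = 84891900 − 3383×28900 = −12876800; K_2 = 76645900 − 3383×(1140 + 26800) = −17875120.
Balance: K_1 − x×(3383 − 903.7) = K_2, so x = (K_1 − K_2)/(3383 − 903.7) = 4998320/2479.3 = 2020 m.

2020 m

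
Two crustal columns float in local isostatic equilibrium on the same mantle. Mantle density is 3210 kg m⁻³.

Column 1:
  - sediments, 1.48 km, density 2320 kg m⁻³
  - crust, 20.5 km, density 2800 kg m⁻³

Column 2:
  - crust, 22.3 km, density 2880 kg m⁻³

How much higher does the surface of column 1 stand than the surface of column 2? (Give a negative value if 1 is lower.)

For any compensation level in the mantle, the mantle terms cancel and isostasy reduces to e = (Σt_1 − Σt_2) − (Σ(ρt)_1 − Σ(ρt)_2) / ρ_m.
Σt_1 = 21.98 km; Σt_2 = 22.3 km; Σ(ρt)_1 = 60833.6; Σ(ρt)_2 = 64224 (in km·kg m⁻³).
e = (21.98 − 22.3) − (60833.6 − 64224) / 3210 = 0.736 km.

0.736 km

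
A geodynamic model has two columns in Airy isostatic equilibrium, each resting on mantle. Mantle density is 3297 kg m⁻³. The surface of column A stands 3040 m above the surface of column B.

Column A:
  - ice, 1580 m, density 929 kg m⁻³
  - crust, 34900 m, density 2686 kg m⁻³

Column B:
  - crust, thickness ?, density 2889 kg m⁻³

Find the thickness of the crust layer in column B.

36900 m

Take the compensation level at the base of the deeper column (depth z_c below the surface of column A) and equate Σ ρ_i t_i down to z_c; mantle fills any gap and the z_c terms cancel.
Column A: 1580×929 + 34900×2686 + (z_c − 36480)×3297
Column B: 3040×0 + x×2889 + (z_c − 3040 − 0 − x)×3297
The z_c×3297 term appears on both sides and cancels. Collect the known terms of each column as K = Σ(ρt)_known − 3297 × (depth of known layers): K_A = 95209220 − 3297×36480 = −25065340; K_B = 0 − 3297×(3040 + 0) = −10022880.
Balance: K_A = K_B − x×(3297 − 2889), so x = (K_B − K_A)/(3297 − 2889) = 15042500/408 = 36900 m.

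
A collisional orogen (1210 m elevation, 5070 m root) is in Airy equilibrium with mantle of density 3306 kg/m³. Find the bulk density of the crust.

ρ_c h = (ρ_m − ρ_c) r → ρ_c (h + r) = ρ_m r → ρ_c = ρ_m r / (h + r).
ρ_c = 3306 × 5070 m / (1210 m + 5070 m) = 2670 kg/m³.

2670 kg/m³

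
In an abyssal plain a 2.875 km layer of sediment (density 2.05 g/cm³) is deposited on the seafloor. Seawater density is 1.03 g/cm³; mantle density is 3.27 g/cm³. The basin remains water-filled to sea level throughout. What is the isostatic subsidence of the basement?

Submarine loading: the sediment displaces seawater, and the subsidence is in turn flooded, so s (ρ_m − ρ_w) = t (ρ_sed − ρ_w).
s = 2.875 km × (2.05 − 1.03) / (3.27 − 1.03) = 1.31 km.

1.31 km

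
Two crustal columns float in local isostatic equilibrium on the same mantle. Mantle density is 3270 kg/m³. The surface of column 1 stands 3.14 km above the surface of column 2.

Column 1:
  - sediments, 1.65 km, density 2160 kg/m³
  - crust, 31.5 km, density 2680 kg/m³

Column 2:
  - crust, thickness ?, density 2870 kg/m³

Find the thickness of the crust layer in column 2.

Take the compensation level at the base of the deeper column (depth z_c below the surface of column 1) and equate Σ ρ_i t_i down to z_c; mantle fills any gap and the z_c terms cancel.
Column 1: 1.65×2160 + 31.5×2680 + (z_c − 33.15)×3270
Column 2: 3.14×0 + x×2870 + (z_c − 3.14 − 0 − x)×3270
The z_c×3270 term appears on both sides and cancels. Collect the known terms of each column as K = Σ(ρt)_known − 3270 × (depth of known layers): K_1 = 87984 − 3270×33.15 = −20416.5; K_2 = 0 − 3270×(3.14 + 0) = −10267.8.
Balance: K_1 = K_2 − x×(3270 − 2870), so x = (K_2 − K_1)/(3270 − 2870) = 10148.7/400 = 25.4 km.

25.4 km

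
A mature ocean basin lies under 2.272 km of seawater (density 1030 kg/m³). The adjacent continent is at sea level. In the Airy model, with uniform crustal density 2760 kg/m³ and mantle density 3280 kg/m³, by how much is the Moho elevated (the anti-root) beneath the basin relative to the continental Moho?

7.56 km

Isostatic balance requires: replacing crust with seawater at the top is compensated by replacing crust with mantle at the base: d (ρ_c − ρ_w) = a (ρ_m − ρ_c).
a = d (ρ_c − ρ_w)/(ρ_m − ρ_c) = 2.272 km × 1730/520 = 7.56 km.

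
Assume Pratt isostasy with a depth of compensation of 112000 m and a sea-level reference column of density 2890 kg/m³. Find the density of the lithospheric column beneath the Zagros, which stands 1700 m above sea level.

2850 kg/m³

Pratt balance: ρ_ref D = ρ (D + h).
ρ = ρ_ref D/(D + h) = 2890 × 112000 m/(112000 m + 1700 m) = 2850 kg/m³.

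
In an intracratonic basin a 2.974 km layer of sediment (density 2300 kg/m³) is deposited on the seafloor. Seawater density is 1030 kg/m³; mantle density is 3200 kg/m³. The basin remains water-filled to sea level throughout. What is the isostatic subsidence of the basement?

Submarine loading: the sediment displaces seawater, and the subsidence is in turn flooded, so s (ρ_m − ρ_w) = t (ρ_sed − ρ_w).
s = 2.974 km × (2300 − 1030) / (3200 − 1030) = 1.74 km.

1.74 km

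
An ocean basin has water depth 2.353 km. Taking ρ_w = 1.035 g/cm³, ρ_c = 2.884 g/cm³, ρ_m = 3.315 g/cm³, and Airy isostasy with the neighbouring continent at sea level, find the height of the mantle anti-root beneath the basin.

10.1 km

By Archimedes' principle applied to the lithosphere: replacing crust with seawater at the top is compensated by replacing crust with mantle at the base: d (ρ_c − ρ_w) = a (ρ_m − ρ_c).
a = d (ρ_c − ρ_w)/(ρ_m − ρ_c) = 2.353 km × 1.849/0.431 = 10.1 km.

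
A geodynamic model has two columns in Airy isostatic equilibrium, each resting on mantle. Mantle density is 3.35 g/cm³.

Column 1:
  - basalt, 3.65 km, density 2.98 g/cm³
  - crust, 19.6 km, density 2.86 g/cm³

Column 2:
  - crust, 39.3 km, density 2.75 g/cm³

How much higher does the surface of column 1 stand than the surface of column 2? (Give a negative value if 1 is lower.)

For any compensation level in the mantle, the mantle terms cancel and isostasy reduces to e = (Σt_1 − Σt_2) − (Σ(ρt)_1 − Σ(ρt)_2) / ρ_m.
Σt_1 = 23.25 km; Σt_2 = 39.3 km; Σ(ρt)_1 = 66.933; Σ(ρt)_2 = 108.075 (in km·g/cm³).
e = (23.25 − 39.3) − (66.933 − 108.075) / 3.35 = −3.77 km.

−3.77 km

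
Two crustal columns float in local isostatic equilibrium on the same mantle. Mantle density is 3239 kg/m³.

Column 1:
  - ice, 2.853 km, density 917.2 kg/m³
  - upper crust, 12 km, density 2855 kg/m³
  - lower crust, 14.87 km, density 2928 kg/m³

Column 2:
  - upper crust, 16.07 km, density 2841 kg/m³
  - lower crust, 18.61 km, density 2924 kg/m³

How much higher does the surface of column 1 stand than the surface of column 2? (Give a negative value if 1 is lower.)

For any compensation level in the mantle, the mantle terms cancel and isostasy reduces to e = (Σt_1 − Σt_2) − (Σ(ρt)_1 − Σ(ρt)_2) / ρ_m.
Σt_1 = 29.723 km; Σt_2 = 34.68 km; Σ(ρt)_1 = 80416.1316; Σ(ρt)_2 = 100070.51 (in km·kg/m³).
e = (29.723 − 34.68) − (80416.1316 − 100070.51) / 3239 = 1.11 km.

1.11 km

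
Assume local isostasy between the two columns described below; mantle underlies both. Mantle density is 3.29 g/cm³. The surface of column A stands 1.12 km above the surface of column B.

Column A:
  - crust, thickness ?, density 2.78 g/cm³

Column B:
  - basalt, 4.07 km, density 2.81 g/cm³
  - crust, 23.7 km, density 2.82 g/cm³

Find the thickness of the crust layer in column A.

32.9 km

Take the compensation level at the base of the deeper column (depth z_c below the surface of column A) and equate Σ ρ_i t_i down to z_c; mantle fills any gap and the z_c terms cancel.
Column A: x×2.78 + (z_c − 0 − x)×3.29
Column B: 1.12×0 + 4.07×2.81 + 23.7×2.82 + (z_c − 1.12 − 27.77)×3.29
The z_c×3.29 term appears on both sides and cancels. Collect the known terms of each column as K = Σ(ρt)_known − 3.29 × (depth of known layers): K_A = 0 − 3.29×0 = 0; K_B = 78.2707 − 3.29×(1.12 + 27.77) = −16.7774.
Balance: K_A − x×(3.29 − 2.78) = K_B, so x = (K_A − K_B)/(3.29 − 2.78) = 16.7774/0.51 = 32.9 km.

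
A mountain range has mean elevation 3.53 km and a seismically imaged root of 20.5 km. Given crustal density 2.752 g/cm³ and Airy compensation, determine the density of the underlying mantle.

3.23 g/cm³

Airy balance: ρ_c h = (ρ_m − ρ_c) r → ρ_m = ρ_c (1 + h/r).
ρ_m = 2.752 × (1 + 3.53 km/20.5 km) = 3.23 g/cm³.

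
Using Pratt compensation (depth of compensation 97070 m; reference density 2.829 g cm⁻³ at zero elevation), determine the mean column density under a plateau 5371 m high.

Pratt balance: ρ_ref D = ρ (D + h).
ρ = ρ_ref D/(D + h) = 2.829 × 97070 m/(97070 m + 5371 m) = 2.68 g cm⁻³.

2.68 g cm⁻³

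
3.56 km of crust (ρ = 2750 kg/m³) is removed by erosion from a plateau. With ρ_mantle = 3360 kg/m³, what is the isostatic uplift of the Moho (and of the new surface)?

Unloading: uplift u = e ρ_c/ρ_m = 3.56 km × 2750/3360 = 2.91 km.

2.91 km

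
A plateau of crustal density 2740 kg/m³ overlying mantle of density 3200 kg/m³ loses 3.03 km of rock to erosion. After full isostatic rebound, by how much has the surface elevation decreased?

0.436 km

Rebound u = e ρ_c/ρ_m = 3.03 km × 2740/3200 = 2.594 km.
Net surface drop = e − u = 3.03 km − 2.594 km = e (ρ_m − ρ_c)/ρ_m = 0.436 km.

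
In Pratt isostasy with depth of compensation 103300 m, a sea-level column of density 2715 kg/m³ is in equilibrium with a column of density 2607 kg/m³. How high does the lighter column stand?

ρ_ref D = ρ (D + h) → h = D (ρ_ref − ρ)/ρ.
h = 103300 m × (2715 − 2607)/2607 = 4280 m.

4280 m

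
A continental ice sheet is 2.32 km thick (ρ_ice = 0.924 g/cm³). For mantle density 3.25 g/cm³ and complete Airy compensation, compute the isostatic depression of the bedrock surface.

Balancing pressure at the compensation depth: the ice load ρ_ice t is balanced by mantle displaced below, ρ_m s.
s = t ρ_ice / ρ_m = 2.32 km × 0.924/3.25 = 0.66 km.

0.66 km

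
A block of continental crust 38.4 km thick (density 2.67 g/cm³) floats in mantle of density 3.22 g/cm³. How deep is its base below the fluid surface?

31.8 km

Draft d = t ρ_obj/ρ_fluid = 38.4 km × 2.67/3.22 = 31.8 km.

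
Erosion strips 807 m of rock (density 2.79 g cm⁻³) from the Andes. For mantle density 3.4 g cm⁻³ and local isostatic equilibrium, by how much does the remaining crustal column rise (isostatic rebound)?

662 m

Unloading: uplift u = e ρ_c/ρ_m = 807 m × 2.79/3.4 = 662 m.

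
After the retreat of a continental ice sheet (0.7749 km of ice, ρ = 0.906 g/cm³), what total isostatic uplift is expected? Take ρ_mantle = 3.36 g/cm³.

Removing the load lets mantle flow back in; uplift u satisfies ρ_ice t = ρ_m u.
u = t ρ_ice/ρ_m = 0.7749 km × 0.906/3.36 = 0.209 km.

0.209 km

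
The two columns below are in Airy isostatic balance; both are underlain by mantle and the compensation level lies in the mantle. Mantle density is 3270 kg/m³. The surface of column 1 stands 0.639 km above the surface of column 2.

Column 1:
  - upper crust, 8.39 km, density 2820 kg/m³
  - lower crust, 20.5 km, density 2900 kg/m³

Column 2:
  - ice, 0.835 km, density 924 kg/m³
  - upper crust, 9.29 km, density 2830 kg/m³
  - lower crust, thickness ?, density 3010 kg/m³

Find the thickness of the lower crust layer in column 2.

12.4 km

Take the compensation level at the base of the deeper column (depth z_c below the surface of column 1) and equate Σ ρ_i t_i down to z_c; mantle fills any gap and the z_c terms cancel.
Column 1: 8.39×2820 + 20.5×2900 + (z_c − 28.89)×3270
Column 2: 0.639×0 + 0.835×924 + 9.29×2830 + x×3010 + (z_c − 0.639 − 10.125 − x)×3270
The z_c×3270 term appears on both sides and cancels. Collect the known terms of each column as K = Σ(ρt)_known − 3270 × (depth of known layers): K_1 = 83109.8 − 3270×28.89 = −11360.5; K_2 = 27062.24 − 3270×(0.639 + 10.125) = −8136.04.
Balance: K_1 = K_2 − x×(3270 − 3010), so x = (K_2 − K_1)/(3270 − 3010) = 3224.46/260 = 12.4 km.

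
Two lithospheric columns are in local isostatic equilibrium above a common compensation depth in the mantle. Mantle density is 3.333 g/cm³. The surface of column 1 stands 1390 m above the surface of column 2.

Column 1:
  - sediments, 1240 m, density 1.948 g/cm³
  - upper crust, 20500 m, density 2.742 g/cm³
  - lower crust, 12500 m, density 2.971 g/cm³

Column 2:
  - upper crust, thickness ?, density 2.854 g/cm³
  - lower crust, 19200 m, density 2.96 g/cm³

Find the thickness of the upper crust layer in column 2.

Take the compensation level at the base of the deeper column (depth z_c below the surface of column 1) and equate Σ ρ_i t_i down to z_c; mantle fills any gap and the z_c terms cancel.
Column 1: 1240×1.948 + 20500×2.742 + 12500×2.971 + (z_c − 34240)×3.333
Column 2: 1390×0 + x×2.854 + 19200×2.96 + (z_c − 1390 − 19200 − x)×3.333
The z_c×3.333 term appears on both sides and cancels. Collect the known terms of each column as K = Σ(ρt)_known − 3.333 × (depth of known layers): K_1 = 95764.02 − 3.333×34240 = −18357.9; K_2 = 56832 − 3.333×(1390 + 19200) = −11794.47.
Balance: K_1 = K_2 − x×(3.333 − 2.854), so x = (K_2 − K_1)/(3.333 − 2.854) = 6563.43/0.479 = 13700 m.

13700 m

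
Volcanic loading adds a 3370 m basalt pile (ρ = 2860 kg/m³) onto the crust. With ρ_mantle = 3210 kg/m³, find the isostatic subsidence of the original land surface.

3000 m

Subaerial loading: s = t ρ_load / ρ_m.
s = 3370 m × 2860/3210 = 3000 m.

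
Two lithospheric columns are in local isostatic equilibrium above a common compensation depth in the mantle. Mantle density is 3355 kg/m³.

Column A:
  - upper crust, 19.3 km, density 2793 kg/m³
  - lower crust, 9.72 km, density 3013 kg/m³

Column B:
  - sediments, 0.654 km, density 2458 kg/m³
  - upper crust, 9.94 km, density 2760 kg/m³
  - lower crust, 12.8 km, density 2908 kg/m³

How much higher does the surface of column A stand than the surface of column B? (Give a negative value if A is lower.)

0.581 km

For any compensation level in the mantle, the mantle terms cancel and isostasy reduces to e = (Σt_A − Σt_B) − (Σ(ρt)_A − Σ(ρt)_B) / ρ_m.
Σt_A = 29.02 km; Σt_B = 23.394 km; Σ(ρt)_A = 83191.26; Σ(ρt)_B = 66264.332 (in km·kg/m³).
e = (29.02 − 23.394) − (83191.26 − 66264.332) / 3355 = 0.581 km.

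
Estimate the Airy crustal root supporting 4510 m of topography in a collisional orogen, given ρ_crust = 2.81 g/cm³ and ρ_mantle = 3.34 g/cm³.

In Airy isostatic equilibrium: the weight of the topography is balanced by the buoyancy of the root, ρ_c h = (ρ_m − ρ_c) r.
r = h · ρ_c / (ρ_m − ρ_c) = 4510 m × 2.81 / (3.34 − 2.81) = 23900 m.

23900 m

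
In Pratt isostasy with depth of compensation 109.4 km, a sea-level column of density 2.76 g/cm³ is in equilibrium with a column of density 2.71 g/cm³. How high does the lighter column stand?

ρ_ref D = ρ (D + h) → h = D (ρ_ref − ρ)/ρ.
h = 109.4 km × (2.76 − 2.71)/2.71 = 2.02 km.

2.02 km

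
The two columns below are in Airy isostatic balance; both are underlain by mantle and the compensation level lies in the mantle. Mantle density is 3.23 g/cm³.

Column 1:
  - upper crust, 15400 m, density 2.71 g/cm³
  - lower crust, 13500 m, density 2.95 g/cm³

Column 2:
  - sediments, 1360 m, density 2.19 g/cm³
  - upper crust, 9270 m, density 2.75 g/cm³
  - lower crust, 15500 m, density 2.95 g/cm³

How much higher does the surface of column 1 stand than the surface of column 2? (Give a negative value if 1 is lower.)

For any compensation level in the mantle, the mantle terms cancel and isostasy reduces to e = (Σt_1 − Σt_2) − (Σ(ρt)_1 − Σ(ρt)_2) / ρ_m.
Σt_1 = 28900 m; Σt_2 = 26130 m; Σ(ρt)_1 = 81559; Σ(ρt)_2 = 74195.9 (in m·g/cm³).
e = (28900 − 26130) − (81559 − 74195.9) / 3.23 = 490 m.

490 m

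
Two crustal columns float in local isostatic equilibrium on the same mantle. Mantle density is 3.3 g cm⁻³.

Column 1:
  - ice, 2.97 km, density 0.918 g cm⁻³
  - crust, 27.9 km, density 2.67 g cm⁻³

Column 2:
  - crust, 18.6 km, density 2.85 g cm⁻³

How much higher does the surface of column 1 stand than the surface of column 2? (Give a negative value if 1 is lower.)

4.93 km

For any compensation level in the mantle, the mantle terms cancel and isostasy reduces to e = (Σt_1 − Σt_2) − (Σ(ρt)_1 − Σ(ρt)_2) / ρ_m.
Σt_1 = 30.87 km; Σt_2 = 18.6 km; Σ(ρt)_1 = 77.21946; Σ(ρt)_2 = 53.01 (in km·g cm⁻³).
e = (30.87 − 18.6) − (77.21946 − 53.01) / 3.3 = 4.93 km.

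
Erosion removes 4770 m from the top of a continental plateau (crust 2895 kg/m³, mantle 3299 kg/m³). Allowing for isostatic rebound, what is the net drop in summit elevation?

584 m

Rebound u = e ρ_c/ρ_m = 4770 m × 2895/3299 = 4186 m.
Net surface drop = e − u = 4770 m − 4186 m = e (ρ_m − ρ_c)/ρ_m = 584 m.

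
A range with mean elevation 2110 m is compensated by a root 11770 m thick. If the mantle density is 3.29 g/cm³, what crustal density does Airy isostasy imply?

ρ_c h = (ρ_m − ρ_c) r → ρ_c (h + r) = ρ_m r → ρ_c = ρ_m r / (h + r).
ρ_c = 3.29 × 11770 m / (2110 m + 11770 m) = 2.79 g/cm³.

2.79 g/cm³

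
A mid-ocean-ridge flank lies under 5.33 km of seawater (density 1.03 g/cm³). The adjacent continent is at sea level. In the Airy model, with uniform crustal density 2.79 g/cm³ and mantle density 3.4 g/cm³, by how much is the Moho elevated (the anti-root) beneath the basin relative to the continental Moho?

Isostatic balance requires: replacing crust with seawater at the top is compensated by replacing crust with mantle at the base: d (ρ_c − ρ_w) = a (ρ_m − ρ_c).
a = d (ρ_c − ρ_w)/(ρ_m − ρ_c) = 5.33 km × 1.76/0.61 = 15.4 km.

15.4 km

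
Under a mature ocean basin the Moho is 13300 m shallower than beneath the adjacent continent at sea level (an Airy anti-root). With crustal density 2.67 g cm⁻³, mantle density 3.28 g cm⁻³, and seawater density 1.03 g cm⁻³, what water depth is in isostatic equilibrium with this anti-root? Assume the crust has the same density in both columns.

Replacing a thickness d of crust by seawater at the top must be balanced by replacing crust with mantle at the base: d (ρ_c − ρ_w) = a (ρ_m − ρ_c).
d = a (ρ_m − ρ_c)/(ρ_c − ρ_w) = 13300 m × 0.61/1.64 = 4950 m.

4950 m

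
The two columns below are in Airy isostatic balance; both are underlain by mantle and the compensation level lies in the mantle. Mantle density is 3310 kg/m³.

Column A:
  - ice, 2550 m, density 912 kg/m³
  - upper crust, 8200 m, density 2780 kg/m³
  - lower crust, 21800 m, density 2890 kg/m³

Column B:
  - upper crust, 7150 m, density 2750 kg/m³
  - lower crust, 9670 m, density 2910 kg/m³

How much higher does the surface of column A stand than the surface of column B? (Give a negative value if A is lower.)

For any compensation level in the mantle, the mantle terms cancel and isostasy reduces to e = (Σt_A − Σt_B) − (Σ(ρt)_A − Σ(ρt)_B) / ρ_m.
Σt_A = 32550 m; Σt_B = 16820 m; Σ(ρt)_A = 88123600; Σ(ρt)_B = 47802200 (in m·kg/m³).
e = (32550 − 16820) − (88123600 − 47802200) / 3310 = 3550 m.

3550 m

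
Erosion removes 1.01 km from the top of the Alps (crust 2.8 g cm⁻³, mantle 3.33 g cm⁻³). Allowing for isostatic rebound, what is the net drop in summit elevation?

0.161 km

Rebound u = e ρ_c/ρ_m = 1.01 km × 2.8/3.33 = 0.8492 km.
Net surface drop = e − u = 1.01 km − 0.8492 km = e (ρ_m − ρ_c)/ρ_m = 0.161 km.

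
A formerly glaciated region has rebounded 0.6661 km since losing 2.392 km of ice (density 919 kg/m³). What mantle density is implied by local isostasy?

3300 kg/m³

ρ_m = ρ_ice t / u = 919 × 2.392 km/0.6661 km = 3300 kg/m³.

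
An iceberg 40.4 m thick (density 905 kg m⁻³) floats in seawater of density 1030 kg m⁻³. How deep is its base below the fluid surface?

35.5 m

Draft d = t ρ_obj/ρ_fluid = 40.4 m × 905/1030 = 35.5 m.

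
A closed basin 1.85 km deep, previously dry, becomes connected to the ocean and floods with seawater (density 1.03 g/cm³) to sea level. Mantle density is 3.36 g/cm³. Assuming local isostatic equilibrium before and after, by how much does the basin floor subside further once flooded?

0.818 km

After flooding the water column is d + s deep. Its weight must equal the weight of mantle displaced by the extra subsidence s: (d + s) ρ_w = s ρ_m.
s = d ρ_w / (ρ_m − ρ_w) = 1.85 km × 1.03/(3.36 − 1.03) = 0.818 km.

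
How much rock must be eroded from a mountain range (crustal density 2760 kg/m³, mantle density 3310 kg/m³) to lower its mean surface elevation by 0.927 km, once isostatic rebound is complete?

Net drop Δ = e − u = e − e ρ_c/ρ_m = e (ρ_m − ρ_c)/ρ_m.
e = Δ ρ_m/(ρ_m − ρ_c) = 0.927 km × 3310/550 = 5.58 km.

5.58 km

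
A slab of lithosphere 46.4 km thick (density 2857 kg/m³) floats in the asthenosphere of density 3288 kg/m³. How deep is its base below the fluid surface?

Draft d = t ρ_obj/ρ_fluid = 46.4 km × 2857/3288 = 40.3 km.

40.3 km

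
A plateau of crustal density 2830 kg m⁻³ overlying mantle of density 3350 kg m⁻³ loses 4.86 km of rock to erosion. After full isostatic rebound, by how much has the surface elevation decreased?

Rebound u = e ρ_c/ρ_m = 4.86 km × 2830/3350 = 4.106 km.
Net surface drop = e − u = 4.86 km − 4.106 km = e (ρ_m − ρ_c)/ρ_m = 0.754 km.

0.754 km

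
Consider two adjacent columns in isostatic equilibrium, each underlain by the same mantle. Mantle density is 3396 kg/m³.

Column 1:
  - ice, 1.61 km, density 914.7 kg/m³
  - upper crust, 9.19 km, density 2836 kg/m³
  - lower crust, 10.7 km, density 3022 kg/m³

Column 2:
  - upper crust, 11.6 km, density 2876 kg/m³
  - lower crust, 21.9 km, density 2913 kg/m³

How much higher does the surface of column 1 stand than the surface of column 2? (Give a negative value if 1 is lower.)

For any compensation level in the mantle, the mantle terms cancel and isostasy reduces to e = (Σt_1 − Σt_2) − (Σ(ρt)_1 − Σ(ρt)_2) / ρ_m.
Σt_1 = 21.5 km; Σt_2 = 33.5 km; Σ(ρt)_1 = 59870.907; Σ(ρt)_2 = 97156.3 (in km·kg/m³).
e = (21.5 − 33.5) − (59870.907 − 97156.3) / 3396 = −1.02 km.

−1.02 km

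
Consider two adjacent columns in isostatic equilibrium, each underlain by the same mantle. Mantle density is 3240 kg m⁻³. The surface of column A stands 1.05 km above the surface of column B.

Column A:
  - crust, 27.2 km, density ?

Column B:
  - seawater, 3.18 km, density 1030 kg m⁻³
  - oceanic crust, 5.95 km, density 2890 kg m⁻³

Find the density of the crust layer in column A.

Take the compensation level at the base of the deeper column (depth z_c below the surface of column A) and equate Σ ρ_i t_i down to z_c; mantle fills any gap and the z_c terms cancel.
Column A: 27.2×ρ + (z_c − 27.2)×3240
Column B: 1.05×0 + 3.18×1030 + 5.95×2890 + (z_c − 1.05 − 9.13)×3240
The z_c×3240 term appears on both sides and cancels. Collect the known terms of each column as K = Σ(ρt)_known − 3240 × (depth of known layers): K_A = 0 − 3240×27.2 = −88128; K_B = 20470.9 − 3240×(1.05 + 9.13) = −12512.3.
Balance: K_A + 27.2×ρ = K_B, so ρ = (K_B − K_A)/27.2 = 75615.7/27.2 = 2780 kg m⁻³.

2780 kg m⁻³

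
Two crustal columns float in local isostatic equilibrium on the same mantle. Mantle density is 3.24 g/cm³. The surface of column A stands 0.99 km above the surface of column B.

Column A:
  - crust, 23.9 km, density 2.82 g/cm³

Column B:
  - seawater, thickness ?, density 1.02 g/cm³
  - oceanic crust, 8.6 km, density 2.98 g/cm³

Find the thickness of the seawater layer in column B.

Take the compensation level at the base of the deeper column (depth z_c below the surface of column A) and equate Σ ρ_i t_i down to z_c; mantle fills any gap and the z_c terms cancel.
Column A: 23.9×2.82 + (z_c − 23.9)×3.24
Column B: 0.99×0 + x×1.02 + 8.6×2.98 + (z_c − 0.99 − 8.6 − x)×3.24
The z_c×3.24 term appears on both sides and cancels. Collect the known terms of each column as K = Σ(ρt)_known − 3.24 × (depth of known layers): K_A = 67.398 − 3.24×23.9 = −10.038; K_B = 25.628 − 3.24×(0.99 + 8.6) = −5.4436.
Balance: K_A = K_B − x×(3.24 − 1.02), so x = (K_B − K_A)/(3.24 − 1.02) = 4.5944/2.22 = 2.07 km.

2.07 km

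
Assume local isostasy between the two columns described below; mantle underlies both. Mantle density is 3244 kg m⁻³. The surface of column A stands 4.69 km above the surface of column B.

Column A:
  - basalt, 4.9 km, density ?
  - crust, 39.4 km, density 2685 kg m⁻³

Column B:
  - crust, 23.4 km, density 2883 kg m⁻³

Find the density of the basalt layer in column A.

Take the compensation level at the base of the deeper column (depth z_c below the surface of column A) and equate Σ ρ_i t_i down to z_c; mantle fills any gap and the z_c terms cancel.
Column A: 4.9×ρ + 39.4×2685 + (z_c − 44.3)×3244
Column B: 4.69×0 + 23.4×2883 + (z_c − 4.69 − 23.4)×3244
The z_c×3244 term appears on both sides and cancels. Collect the known terms of each column as K = Σ(ρt)_known − 3244 × (depth of known layers): K_A = 105789 − 3244×44.3 = −37920.2; K_B = 67462.2 − 3244×(4.69 + 23.4) = −23661.76.
Balance: K_A + 4.9×ρ = K_B, so ρ = (K_B − K_A)/4.9 = 14258.4/4.9 = 2910 kg m⁻³.

2910 kg m⁻³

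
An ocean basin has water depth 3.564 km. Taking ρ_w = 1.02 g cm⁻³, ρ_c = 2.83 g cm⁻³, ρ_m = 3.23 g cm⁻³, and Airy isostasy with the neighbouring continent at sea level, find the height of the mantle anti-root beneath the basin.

16.1 km

In Airy isostatic equilibrium: replacing crust with seawater at the top is compensated by replacing crust with mantle at the base: d (ρ_c − ρ_w) = a (ρ_m − ρ_c).
a = d (ρ_c − ρ_w)/(ρ_m − ρ_c) = 3.564 km × 1.81/0.4 = 16.1 km.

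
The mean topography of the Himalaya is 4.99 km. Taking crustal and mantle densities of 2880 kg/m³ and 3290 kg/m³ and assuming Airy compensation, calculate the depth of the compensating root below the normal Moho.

35.1 km

Equating mass per unit area of the two columns: the weight of the topography is balanced by the buoyancy of the root, ρ_c h = (ρ_m − ρ_c) r.
r = h · ρ_c / (ρ_m − ρ_c) = 4.99 km × 2880 / (3290 − 2880) = 35.1 km.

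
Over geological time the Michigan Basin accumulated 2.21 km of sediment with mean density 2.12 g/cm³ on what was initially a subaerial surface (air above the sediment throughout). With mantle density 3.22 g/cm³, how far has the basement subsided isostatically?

1.46 km

Subaerial load: s = t ρ_sed / ρ_m = 2.21 km × 2.12/3.22 = 1.46 km.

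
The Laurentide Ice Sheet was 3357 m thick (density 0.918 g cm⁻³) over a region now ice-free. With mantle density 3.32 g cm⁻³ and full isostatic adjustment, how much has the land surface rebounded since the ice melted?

928 m

Removing the load lets mantle flow back in; uplift u satisfies ρ_ice t = ρ_m u.
u = t ρ_ice/ρ_m = 3357 m × 0.918/3.32 = 928 m.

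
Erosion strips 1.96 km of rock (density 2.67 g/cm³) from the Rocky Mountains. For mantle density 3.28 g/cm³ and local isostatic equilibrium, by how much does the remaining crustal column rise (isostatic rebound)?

1.6 km

Unloading: uplift u = e ρ_c/ρ_m = 1.96 km × 2.67/3.28 = 1.6 km.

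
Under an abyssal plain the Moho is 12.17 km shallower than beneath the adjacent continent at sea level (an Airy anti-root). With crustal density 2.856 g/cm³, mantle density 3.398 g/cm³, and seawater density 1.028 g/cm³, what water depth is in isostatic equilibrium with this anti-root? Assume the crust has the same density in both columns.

3.61 km

Replacing a thickness d of crust by seawater at the top must be balanced by replacing crust with mantle at the base: d (ρ_c − ρ_w) = a (ρ_m − ρ_c).
d = a (ρ_m − ρ_c)/(ρ_c − ρ_w) = 12.17 km × 0.542/1.828 = 3.61 km.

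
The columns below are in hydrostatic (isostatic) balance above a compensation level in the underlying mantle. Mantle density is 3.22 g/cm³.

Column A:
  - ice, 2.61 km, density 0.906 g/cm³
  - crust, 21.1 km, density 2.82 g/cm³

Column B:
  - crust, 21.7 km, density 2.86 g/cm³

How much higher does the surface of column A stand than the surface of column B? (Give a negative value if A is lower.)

For any compensation level in the mantle, the mantle terms cancel and isostasy reduces to e = (Σt_A − Σt_B) − (Σ(ρt)_A − Σ(ρt)_B) / ρ_m.
Σt_A = 23.71 km; Σt_B = 21.7 km; Σ(ρt)_A = 61.86666; Σ(ρt)_B = 62.062 (in km·g/cm³).
e = (23.71 − 21.7) − (61.86666 − 62.062) / 3.22 = 2.07 km.

2.07 km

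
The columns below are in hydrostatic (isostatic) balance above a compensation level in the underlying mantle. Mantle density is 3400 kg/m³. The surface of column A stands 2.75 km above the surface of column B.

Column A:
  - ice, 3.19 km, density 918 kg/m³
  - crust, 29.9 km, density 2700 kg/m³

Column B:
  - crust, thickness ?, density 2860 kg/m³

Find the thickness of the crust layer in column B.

Take the compensation level at the base of the deeper column (depth z_c below the surface of column A) and equate Σ ρ_i t_i down to z_c; mantle fills any gap and the z_c terms cancel.
Column A: 3.19×918 + 29.9×2700 + (z_c − 33.09)×3400
Column B: 2.75×0 + x×2860 + (z_c − 2.75 − 0 − x)×3400
The z_c×3400 term appears on both sides and cancels. Collect the known terms of each column as K = Σ(ρt)_known − 3400 × (depth of known layers): K_A = 83658.42 − 3400×33.09 = −28847.58; K_B = 0 − 3400×(2.75 + 0) = −9350.
Balance: K_A = K_B − x×(3400 − 2860), so x = (K_B − K_A)/(3400 − 2860) = 19497.6/540 = 36.1 km.

36.1 km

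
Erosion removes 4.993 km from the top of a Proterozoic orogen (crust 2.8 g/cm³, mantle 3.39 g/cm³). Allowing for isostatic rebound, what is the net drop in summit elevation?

0.869 km

Rebound u = e ρ_c/ρ_m = 4.993 km × 2.8/3.39 = 4.124 km.
Net surface drop = e − u = 4.993 km − 4.124 km = e (ρ_m − ρ_c)/ρ_m = 0.869 km.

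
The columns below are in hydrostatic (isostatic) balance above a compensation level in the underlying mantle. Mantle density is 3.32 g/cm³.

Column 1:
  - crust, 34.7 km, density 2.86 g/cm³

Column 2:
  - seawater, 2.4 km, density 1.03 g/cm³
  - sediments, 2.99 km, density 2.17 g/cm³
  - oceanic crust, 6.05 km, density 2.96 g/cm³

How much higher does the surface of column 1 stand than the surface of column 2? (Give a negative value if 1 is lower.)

1.46 km

For any compensation level in the mantle, the mantle terms cancel and isostasy reduces to e = (Σt_1 − Σt_2) − (Σ(ρt)_1 − Σ(ρt)_2) / ρ_m.
Σt_1 = 34.7 km; Σt_2 = 11.44 km; Σ(ρt)_1 = 99.242; Σ(ρt)_2 = 26.8683 (in km·g/cm³).
e = (34.7 − 11.44) − (99.242 − 26.8683) / 3.32 = 1.46 km.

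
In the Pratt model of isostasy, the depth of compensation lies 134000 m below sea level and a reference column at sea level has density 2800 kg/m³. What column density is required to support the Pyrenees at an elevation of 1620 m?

Pratt balance: ρ_ref D = ρ (D + h).
ρ = ρ_ref D/(D + h) = 2800 × 134000 m/(134000 m + 1620 m) = 2770 kg/m³.

2770 kg/m³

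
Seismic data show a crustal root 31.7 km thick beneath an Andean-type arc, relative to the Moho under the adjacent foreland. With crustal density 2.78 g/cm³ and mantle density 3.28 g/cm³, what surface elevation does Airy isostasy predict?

5.7 km

By Archimedes' principle applied to the lithosphere: ρ_c h = (ρ_m − ρ_c) r.
h = r (ρ_m − ρ_c) / ρ_c = 31.7 km × (3.28 − 2.78) / 2.78 = 5.7 km.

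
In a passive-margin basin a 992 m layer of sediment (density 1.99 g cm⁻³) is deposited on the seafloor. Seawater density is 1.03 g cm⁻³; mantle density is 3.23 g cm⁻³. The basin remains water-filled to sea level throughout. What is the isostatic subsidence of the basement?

433 m

Submarine loading: the sediment displaces seawater, and the subsidence is in turn flooded, so s (ρ_m − ρ_w) = t (ρ_sed − ρ_w).
s = 992 m × (1.99 − 1.03) / (3.23 − 1.03) = 433 m.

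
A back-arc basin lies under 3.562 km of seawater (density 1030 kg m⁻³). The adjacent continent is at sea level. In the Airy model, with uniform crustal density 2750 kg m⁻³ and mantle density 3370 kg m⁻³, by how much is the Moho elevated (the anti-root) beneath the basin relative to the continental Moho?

Isostatic balance requires: replacing crust with seawater at the top is compensated by replacing crust with mantle at the base: d (ρ_c − ρ_w) = a (ρ_m − ρ_c).
a = d (ρ_c − ρ_w)/(ρ_m − ρ_c) = 3.562 km × 1720/620 = 9.88 km.

9.88 km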